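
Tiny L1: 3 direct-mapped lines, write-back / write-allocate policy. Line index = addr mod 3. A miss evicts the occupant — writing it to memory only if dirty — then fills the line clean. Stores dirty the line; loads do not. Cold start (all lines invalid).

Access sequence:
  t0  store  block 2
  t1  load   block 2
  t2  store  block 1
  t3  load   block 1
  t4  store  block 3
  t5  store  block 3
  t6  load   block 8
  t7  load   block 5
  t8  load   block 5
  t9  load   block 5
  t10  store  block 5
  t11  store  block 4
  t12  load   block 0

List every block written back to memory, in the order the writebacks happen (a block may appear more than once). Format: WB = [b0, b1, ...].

0: W B2 -> L2 miss  d=D]
1: R B2 -> L2 hit  d=D]
2: W B1 -> L1 miss  d=D]
3: R B1 -> L1 hit  d=D]
4: W B3 -> L0 miss  d=D]
5: W B3 -> L0 hit  d=D]
6: R B8 -> L2 miss wb->B2  d=-]
7: R B5 -> L2 miss  d=-]
8: R B5 -> L2 hit  d=-]
9: R B5 -> L2 hit  d=-]
10: W B5 -> L2 hit  d=D]
11: W B4 -> L1 miss wb->B1  d=D]
12: R B0 -> L0 miss wb->B3  d=-]

WB = [2, 1, 3]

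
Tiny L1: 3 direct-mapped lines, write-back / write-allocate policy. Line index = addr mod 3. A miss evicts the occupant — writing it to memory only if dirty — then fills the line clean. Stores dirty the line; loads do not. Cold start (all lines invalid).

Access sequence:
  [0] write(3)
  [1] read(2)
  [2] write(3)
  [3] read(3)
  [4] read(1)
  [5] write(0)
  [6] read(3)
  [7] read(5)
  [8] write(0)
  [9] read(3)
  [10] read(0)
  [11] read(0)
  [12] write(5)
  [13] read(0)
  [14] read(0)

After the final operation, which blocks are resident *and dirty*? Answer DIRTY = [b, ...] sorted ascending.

0: W B3 -> L0 miss  d=D]
1: R B2 -> L2 miss  d=-]
2: W B3 -> L0 hit  d=D]
3: R B3 -> L0 hit  d=D]
4: R B1 -> L1 miss  d=-]
5: W B0 -> L0 miss wb->B3  d=D]
6: R B3 -> L0 miss wb->B0  d=-]
7: R B5 -> L2 miss  d=-]
8: W B0 -> L0 miss  d=D]
9: R B3 -> L0 miss wb->B0  d=-]
10: R B0 -> L0 miss  d=-]
11: R B0 -> L0 hit  d=-]
12: W B5 -> L2 hit  d=D]
13: R B0 -> L0 hit  d=-]
14: R B0 -> L0 hit  d=-]

DIRTY = [5]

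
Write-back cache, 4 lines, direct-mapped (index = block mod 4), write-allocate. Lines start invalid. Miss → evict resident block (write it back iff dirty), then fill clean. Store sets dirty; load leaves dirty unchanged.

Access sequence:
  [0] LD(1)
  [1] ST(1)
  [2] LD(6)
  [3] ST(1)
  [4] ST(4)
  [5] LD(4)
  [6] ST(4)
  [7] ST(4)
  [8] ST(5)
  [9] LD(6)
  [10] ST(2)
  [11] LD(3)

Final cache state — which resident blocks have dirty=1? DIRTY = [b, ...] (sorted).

0: R B1 → L1 miss [-]
1: W B1 → L1 hit [D]
2: R B6 → L2 miss [-]
3: W B1 → L1 hit [D]
4: W B4 → L0 miss [D]
5: R B4 → L0 hit [D]
6: W B4 → L0 hit [D]
7: W B4 → L0 hit [D]
8: W B5 → L1 miss wb→B1 [D]
9: R B6 → L2 hit [-]
10: W B2 → L2 miss [D]
11: R B3 → L3 miss [-]

DIRTY = [2, 4, 5]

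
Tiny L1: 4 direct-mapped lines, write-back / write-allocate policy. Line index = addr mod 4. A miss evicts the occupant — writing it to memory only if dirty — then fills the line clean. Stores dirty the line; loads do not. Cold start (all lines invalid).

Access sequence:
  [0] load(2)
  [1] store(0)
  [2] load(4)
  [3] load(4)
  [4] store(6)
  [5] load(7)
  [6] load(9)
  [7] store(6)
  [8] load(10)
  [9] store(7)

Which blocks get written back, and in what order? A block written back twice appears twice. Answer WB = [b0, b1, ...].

WB = [0, 6]

0: R B2 -> L2 miss  d=-]
1: W B0 -> L0 miss  d=D]
2: R B4 -> L0 miss wb->B0  d=-]
3: R B4 -> L0 hit  d=-]
4: W B6 -> L2 miss  d=D]
5: R B7 -> L3 miss  d=-]
6: R B9 -> L1 miss  d=-]
7: W B6 -> L2 hit  d=D]
8: R B10 -> L2 miss wb->B6  d=-]
9: W B7 -> L3 hit  d=D]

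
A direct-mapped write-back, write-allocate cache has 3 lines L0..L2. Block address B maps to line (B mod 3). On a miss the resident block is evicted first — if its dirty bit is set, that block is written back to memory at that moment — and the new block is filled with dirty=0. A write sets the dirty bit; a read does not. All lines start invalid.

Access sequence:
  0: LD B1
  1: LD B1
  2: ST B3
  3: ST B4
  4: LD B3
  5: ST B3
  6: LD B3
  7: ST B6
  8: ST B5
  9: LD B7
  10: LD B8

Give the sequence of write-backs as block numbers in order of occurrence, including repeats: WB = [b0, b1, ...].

0: R B1 → L1 miss [-]
1: R B1 → L1 hit [-]
2: W B3 → L0 miss [D]
3: W B4 → L1 miss [D]
4: R B3 → L0 hit [D]
5: W B3 → L0 hit [D]
6: R B3 → L0 hit [D]
7: W B6 → L0 miss wb→B3 [D]
8: W B5 → L2 miss [D]
9: R B7 → L1 miss wb→B4 [-]
10: R B8 → L2 miss wb→B5 [-]

WB = [3, 4, 5]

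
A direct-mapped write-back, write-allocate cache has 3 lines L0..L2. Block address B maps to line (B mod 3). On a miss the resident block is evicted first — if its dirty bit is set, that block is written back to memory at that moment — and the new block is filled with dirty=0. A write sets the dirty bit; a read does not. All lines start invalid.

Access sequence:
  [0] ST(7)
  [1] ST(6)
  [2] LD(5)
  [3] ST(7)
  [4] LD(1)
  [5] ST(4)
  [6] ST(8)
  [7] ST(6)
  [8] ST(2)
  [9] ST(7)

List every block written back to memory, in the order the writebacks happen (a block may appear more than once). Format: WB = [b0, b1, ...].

  0 | W B7 → L1 miss [D]
  1 | W B6 → L0 miss [D]
  2 | R B5 → L2 miss [-]
  3 | W B7 → L1 hit [D]
  4 | R B1 → L1 miss wb→B7 [-]
  5 | W B4 → L1 miss [D]
  6 | W B8 → L2 miss [D]
  7 | W B6 → L0 hit [D]
  8 | W B2 → L2 miss wb→B8 [D]
  9 | W B7 → L1 miss wb→B4 [D]

WB = [7, 8, 4]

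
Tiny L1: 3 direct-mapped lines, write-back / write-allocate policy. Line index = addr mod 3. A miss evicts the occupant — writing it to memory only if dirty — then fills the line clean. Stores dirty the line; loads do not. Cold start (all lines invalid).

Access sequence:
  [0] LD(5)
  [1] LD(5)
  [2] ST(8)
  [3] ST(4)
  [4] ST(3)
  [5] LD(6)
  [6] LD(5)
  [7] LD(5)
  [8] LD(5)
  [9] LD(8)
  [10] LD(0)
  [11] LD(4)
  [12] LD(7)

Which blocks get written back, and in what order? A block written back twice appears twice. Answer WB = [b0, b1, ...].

  0 | R B5 → L2 miss [-]
  1 | R B5 → L2 hit [-]
  2 | W B8 → L2 miss [D]
  3 | W B4 → L1 miss [D]
  4 | W B3 → L0 miss [D]
  5 | R B6 → L0 miss wb→B3 [-]
  6 | R B5 → L2 miss wb→B8 [-]
  7 | R B5 → L2 hit [-]
  8 | R B5 → L2 hit [-]
  9 | R B8 → L2 miss [-]
  10 | R B0 → L0 miss [-]
  11 | R B4 → L1 hit [D]
  12 | R B7 → L1 miss wb→B4 [-]

WB = [3, 8, 4]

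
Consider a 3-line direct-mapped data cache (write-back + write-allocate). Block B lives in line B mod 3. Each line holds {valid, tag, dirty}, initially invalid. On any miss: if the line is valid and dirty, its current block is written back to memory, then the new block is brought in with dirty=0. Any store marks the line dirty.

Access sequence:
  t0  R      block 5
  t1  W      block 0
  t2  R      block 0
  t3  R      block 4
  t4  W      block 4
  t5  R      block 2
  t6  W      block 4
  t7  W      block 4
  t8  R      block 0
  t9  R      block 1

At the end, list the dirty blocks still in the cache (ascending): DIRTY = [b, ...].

DIRTY = [0]

0: R B5 -> L2 miss  d=-]
1: W B0 -> L0 miss  d=D]
2: R B0 -> L0 hit  d=D]
3: R B4 -> L1 miss  d=-]
4: W B4 -> L1 hit  d=D]
5: R B2 -> L2 miss  d=-]
6: W B4 -> L1 hit  d=D]
7: W B4 -> L1 hit  d=D]
8: R B0 -> L0 hit  d=D]
9: R B1 -> L1 miss wb->B4  d=-]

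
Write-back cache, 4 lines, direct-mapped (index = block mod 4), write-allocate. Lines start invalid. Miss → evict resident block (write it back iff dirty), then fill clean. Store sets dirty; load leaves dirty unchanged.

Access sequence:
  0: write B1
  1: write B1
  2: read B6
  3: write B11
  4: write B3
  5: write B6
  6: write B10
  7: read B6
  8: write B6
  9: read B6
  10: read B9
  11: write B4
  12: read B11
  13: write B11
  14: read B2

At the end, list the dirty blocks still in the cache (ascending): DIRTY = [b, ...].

DIRTY = [4, 11]

0: W B1 → L1 miss [D]
1: W B1 → L1 hit [D]
2: R B6 → L2 miss [-]
3: W B11 → L3 miss [D]
4: W B3 → L3 miss wb→B11 [D]
5: W B6 → L2 hit [D]
6: W B10 → L2 miss wb→B6 [D]
7: R B6 → L2 miss wb→B10 [-]
8: W B6 → L2 hit [D]
9: R B6 → L2 hit [D]
10: R B9 → L1 miss wb→B1 [-]
11: W B4 → L0 miss [D]
12: R B11 → L3 miss wb→B3 [-]
13: W B11 → L3 hit [D]
14: R B2 → L2 miss wb→B6 [-]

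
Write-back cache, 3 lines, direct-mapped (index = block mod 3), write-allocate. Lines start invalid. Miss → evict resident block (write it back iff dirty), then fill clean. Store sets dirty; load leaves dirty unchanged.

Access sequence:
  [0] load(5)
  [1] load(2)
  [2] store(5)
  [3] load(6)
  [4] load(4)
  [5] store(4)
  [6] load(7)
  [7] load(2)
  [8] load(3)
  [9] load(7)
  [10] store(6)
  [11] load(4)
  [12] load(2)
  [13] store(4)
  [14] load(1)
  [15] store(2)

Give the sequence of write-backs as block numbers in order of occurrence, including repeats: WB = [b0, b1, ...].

  0 | R B5 → L2 miss [-]
  1 | R B2 → L2 miss [-]
  2 | W B5 → L2 miss [D]
  3 | R B6 → L0 miss [-]
  4 | R B4 → L1 miss [-]
  5 | W B4 → L1 hit [D]
  6 | R B7 → L1 miss wb→B4 [-]
  7 | R B2 → L2 miss wb→B5 [-]
  8 | R B3 → L0 miss [-]
  9 | R B7 → L1 hit [-]
  10 | W B6 → L0 miss [D]
  11 | R B4 → L1 miss [-]
  12 | R B2 → L2 hit [-]
  13 | W B4 → L1 hit [D]
  14 | R B1 → L1 miss wb→B4 [-]
  15 | W B2 → L2 hit [D]

WB = [4, 5, 4]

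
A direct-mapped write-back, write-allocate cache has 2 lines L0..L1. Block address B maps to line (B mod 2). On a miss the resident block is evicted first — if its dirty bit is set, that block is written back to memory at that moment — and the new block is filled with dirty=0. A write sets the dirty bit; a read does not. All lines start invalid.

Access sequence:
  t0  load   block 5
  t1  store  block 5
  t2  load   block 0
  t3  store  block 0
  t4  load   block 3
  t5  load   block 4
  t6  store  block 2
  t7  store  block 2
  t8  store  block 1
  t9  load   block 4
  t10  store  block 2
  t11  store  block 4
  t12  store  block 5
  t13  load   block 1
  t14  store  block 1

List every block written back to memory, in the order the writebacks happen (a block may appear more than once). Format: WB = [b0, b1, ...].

0: R B5 -> L1 miss  d=-]
1: W B5 -> L1 hit  d=D]
2: R B0 -> L0 miss  d=-]
3: W B0 -> L0 hit  d=D]
4: R B3 -> L1 miss wb->B5  d=-]
5: R B4 -> L0 miss wb->B0  d=-]
6: W B2 -> L0 miss  d=D]
7: W B2 -> L0 hit  d=D]
8: W B1 -> L1 miss  d=D]
9: R B4 -> L0 miss wb->B2  d=-]
10: W B2 -> L0 miss  d=D]
11: W B4 -> L0 miss wb->B2  d=D]
12: W B5 -> L1 miss wb->B1  d=D]
13: R B1 -> L1 miss wb->B5  d=-]
14: W B1 -> L1 hit  d=D]

WB = [5, 0, 2, 2, 1, 5]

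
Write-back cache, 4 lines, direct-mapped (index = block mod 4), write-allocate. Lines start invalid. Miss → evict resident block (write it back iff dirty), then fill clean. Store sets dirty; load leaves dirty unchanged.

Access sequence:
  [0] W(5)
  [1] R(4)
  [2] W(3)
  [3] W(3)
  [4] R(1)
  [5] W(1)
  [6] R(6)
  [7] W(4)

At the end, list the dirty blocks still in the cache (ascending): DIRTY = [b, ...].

0: W B5 → L1 miss [D]
1: R B4 → L0 miss [-]
2: W B3 → L3 miss [D]
3: W B3 → L3 hit [D]
4: R B1 → L1 miss wb→B5 [-]
5: W B1 → L1 hit [D]
6: R B6 → L2 miss [-]
7: W B4 → L0 hit [D]

DIRTY = [1, 3, 4]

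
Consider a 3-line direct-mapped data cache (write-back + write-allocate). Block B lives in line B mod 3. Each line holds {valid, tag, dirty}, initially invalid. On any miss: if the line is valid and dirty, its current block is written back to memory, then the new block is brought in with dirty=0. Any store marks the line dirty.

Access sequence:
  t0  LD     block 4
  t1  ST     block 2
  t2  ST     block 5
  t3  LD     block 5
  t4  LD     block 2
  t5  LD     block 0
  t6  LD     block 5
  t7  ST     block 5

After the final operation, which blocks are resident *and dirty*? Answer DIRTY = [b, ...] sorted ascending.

0: R B4 -> L1 miss  d=-]
1: W B2 -> L2 miss  d=D]
2: W B5 -> L2 miss wb->B2  d=D]
3: R B5 -> L2 hit  d=D]
4: R B2 -> L2 miss wb->B5  d=-]
5: R B0 -> L0 miss  d=-]
6: R B5 -> L2 miss  d=-]
7: W B5 -> L2 hit  d=D]

DIRTY = [5]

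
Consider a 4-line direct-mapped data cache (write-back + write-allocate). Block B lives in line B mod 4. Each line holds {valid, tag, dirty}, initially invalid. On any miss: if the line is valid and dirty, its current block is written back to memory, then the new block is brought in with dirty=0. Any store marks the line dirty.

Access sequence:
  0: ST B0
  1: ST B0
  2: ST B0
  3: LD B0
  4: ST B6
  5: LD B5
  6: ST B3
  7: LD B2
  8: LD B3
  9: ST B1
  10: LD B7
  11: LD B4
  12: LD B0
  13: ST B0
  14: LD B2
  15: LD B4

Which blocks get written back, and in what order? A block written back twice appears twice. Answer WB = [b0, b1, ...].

WB = [6, 3, 0, 0]

0: W B0 -> L0 miss  d=D]
1: W B0 -> L0 hit  d=D]
2: W B0 -> L0 hit  d=D]
3: R B0 -> L0 hit  d=D]
4: W B6 -> L2 miss  d=D]
5: R B5 -> L1 miss  d=-]
6: W B3 -> L3 miss  d=D]
7: R B2 -> L2 miss wb->B6  d=-]
8: R B3 -> L3 hit  d=D]
9: W B1 -> L1 miss  d=D]
10: R B7 -> L3 miss wb->B3  d=-]
11: R B4 -> L0 miss wb->B0  d=-]
12: R B0 -> L0 miss  d=-]
13: W B0 -> L0 hit  d=D]
14: R B2 -> L2 hit  d=-]
15: R B4 -> L0 miss wb->B0  d=-]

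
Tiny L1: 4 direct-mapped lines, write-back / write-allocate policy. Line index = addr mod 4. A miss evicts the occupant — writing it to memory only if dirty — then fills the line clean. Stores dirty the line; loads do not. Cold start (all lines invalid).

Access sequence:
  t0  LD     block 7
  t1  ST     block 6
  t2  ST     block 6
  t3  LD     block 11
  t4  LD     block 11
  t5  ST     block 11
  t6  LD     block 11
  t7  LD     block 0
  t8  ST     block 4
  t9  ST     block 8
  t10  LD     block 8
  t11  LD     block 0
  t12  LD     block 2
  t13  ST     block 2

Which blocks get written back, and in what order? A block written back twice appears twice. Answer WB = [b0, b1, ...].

0: R B7 → L3 miss [-]
1: W B6 → L2 miss [D]
2: W B6 → L2 hit [D]
3: R B11 → L3 miss [-]
4: R B11 → L3 hit [-]
5: W B11 → L3 hit [D]
6: R B11 → L3 hit [D]
7: R B0 → L0 miss [-]
8: W B4 → L0 miss [D]
9: W B8 → L0 miss wb→B4 [D]
10: R B8 → L0 hit [D]
11: R B0 → L0 miss wb→B8 [-]
12: R B2 → L2 miss wb→B6 [-]
13: W B2 → L2 hit [D]

WB = [4, 8, 6]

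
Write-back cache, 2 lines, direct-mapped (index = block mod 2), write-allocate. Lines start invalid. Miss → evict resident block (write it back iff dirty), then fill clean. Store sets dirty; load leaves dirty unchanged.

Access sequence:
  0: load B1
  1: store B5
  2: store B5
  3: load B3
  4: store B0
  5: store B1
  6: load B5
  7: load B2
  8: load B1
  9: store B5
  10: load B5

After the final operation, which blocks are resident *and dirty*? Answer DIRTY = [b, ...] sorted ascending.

DIRTY = [5]

0: R B1 -> L1 miss  d=-]
1: W B5 -> L1 miss  d=D]
2: W B5 -> L1 hit  d=D]
3: R B3 -> L1 miss wb->B5  d=-]
4: W B0 -> L0 miss  d=D]
5: W B1 -> L1 miss  d=D]
6: R B5 -> L1 miss wb->B1  d=-]
7: R B2 -> L0 miss wb->B0  d=-]
8: R B1 -> L1 miss  d=-]
9: W B5 -> L1 miss  d=D]
10: R B5 -> L1 hit  d=D]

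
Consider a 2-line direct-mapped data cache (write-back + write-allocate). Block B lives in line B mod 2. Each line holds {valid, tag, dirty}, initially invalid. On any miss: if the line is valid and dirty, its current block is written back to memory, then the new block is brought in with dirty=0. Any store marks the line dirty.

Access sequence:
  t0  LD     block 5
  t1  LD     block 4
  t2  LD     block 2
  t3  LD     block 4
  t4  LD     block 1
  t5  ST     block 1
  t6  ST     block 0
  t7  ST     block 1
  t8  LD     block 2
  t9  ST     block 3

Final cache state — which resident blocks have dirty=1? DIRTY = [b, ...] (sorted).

0: R B5 -> L1 miss  d=-]
1: R B4 -> L0 miss  d=-]
2: R B2 -> L0 miss  d=-]
3: R B4 -> L0 miss  d=-]
4: R B1 -> L1 miss  d=-]
5: W B1 -> L1 hit  d=D]
6: W B0 -> L0 miss  d=D]
7: W B1 -> L1 hit  d=D]
8: R B2 -> L0 miss wb->B0  d=-]
9: W B3 -> L1 miss wb->B1  d=D]

DIRTY = [3]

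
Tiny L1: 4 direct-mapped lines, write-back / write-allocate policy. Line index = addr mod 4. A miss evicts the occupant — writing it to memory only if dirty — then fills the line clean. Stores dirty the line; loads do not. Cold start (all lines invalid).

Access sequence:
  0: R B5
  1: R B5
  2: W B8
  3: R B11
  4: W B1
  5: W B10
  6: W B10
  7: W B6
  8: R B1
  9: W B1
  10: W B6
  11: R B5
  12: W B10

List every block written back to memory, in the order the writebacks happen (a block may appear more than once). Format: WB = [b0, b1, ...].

0: R B5 → L1 miss [-]
1: R B5 → L1 hit [-]
2: W B8 → L0 miss [D]
3: R B11 → L3 miss [-]
4: W B1 → L1 miss [D]
5: W B10 → L2 miss [D]
6: W B10 → L2 hit [D]
7: W B6 → L2 miss wb→B10 [D]
8: R B1 → L1 hit [D]
9: W B1 → L1 hit [D]
10: W B6 → L2 hit [D]
11: R B5 → L1 miss wb→B1 [-]
12: W B10 → L2 miss wb→B6 [D]

WB = [10, 1, 6]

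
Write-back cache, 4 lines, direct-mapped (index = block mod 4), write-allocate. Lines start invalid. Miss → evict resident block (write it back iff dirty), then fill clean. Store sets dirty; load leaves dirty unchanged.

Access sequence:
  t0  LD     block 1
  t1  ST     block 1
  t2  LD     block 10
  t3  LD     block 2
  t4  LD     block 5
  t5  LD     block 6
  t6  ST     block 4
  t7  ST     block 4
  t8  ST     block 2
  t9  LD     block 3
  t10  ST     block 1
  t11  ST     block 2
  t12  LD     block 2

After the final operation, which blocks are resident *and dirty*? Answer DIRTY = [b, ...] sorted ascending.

0: R B1 → L1 miss [-]
1: W B1 → L1 hit [D]
2: R B10 → L2 miss [-]
3: R B2 → L2 miss [-]
4: R B5 → L1 miss wb→B1 [-]
5: R B6 → L2 miss [-]
6: W B4 → L0 miss [D]
7: W B4 → L0 hit [D]
8: W B2 → L2 miss [D]
9: R B3 → L3 miss [-]
10: W B1 → L1 miss [D]
11: W B2 → L2 hit [D]
12: R B2 → L2 hit [D]

DIRTY = [1, 2, 4]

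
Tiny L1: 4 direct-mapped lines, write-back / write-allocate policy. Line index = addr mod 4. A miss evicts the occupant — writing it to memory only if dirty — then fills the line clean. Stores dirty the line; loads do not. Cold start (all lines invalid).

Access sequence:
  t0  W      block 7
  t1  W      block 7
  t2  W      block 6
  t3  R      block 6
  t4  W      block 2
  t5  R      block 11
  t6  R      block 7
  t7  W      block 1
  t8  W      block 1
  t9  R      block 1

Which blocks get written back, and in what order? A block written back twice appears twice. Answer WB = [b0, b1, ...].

0: W B7 → L3 miss [D]
1: W B7 → L3 hit [D]
2: W B6 → L2 miss [D]
3: R B6 → L2 hit [D]
4: W B2 → L2 miss wb→B6 [D]
5: R B11 → L3 miss wb→B7 [-]
6: R B7 → L3 miss [-]
7: W B1 → L1 miss [D]
8: W B1 → L1 hit [D]
9: R B1 → L1 hit [D]

WB = [6, 7]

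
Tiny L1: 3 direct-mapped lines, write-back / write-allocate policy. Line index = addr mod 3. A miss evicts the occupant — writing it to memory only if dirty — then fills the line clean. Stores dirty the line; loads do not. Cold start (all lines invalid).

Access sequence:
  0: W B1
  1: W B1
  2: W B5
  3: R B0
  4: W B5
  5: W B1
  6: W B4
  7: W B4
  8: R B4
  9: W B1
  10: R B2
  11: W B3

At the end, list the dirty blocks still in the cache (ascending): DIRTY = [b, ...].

DIRTY = [1, 3]

0: W B1 → L1 miss [D]
1: W B1 → L1 hit [D]
2: W B5 → L2 miss [D]
3: R B0 → L0 miss [-]
4: W B5 → L2 hit [D]
5: W B1 → L1 hit [D]
6: W B4 → L1 miss wb→B1 [D]
7: W B4 → L1 hit [D]
8: R B4 → L1 hit [D]
9: W B1 → L1 miss wb→B4 [D]
10: R B2 → L2 miss wb→B5 [-]
11: W B3 → L0 miss [D]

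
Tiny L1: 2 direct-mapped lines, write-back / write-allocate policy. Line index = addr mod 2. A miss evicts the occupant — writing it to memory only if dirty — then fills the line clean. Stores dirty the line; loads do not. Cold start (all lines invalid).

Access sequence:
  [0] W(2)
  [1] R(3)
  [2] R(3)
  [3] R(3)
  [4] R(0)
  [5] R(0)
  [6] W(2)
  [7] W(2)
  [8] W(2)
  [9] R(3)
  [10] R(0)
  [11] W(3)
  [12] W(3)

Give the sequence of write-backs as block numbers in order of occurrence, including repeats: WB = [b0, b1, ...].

WB = [2, 2]

0: W B2 → L0 miss [D]
1: R B3 → L1 miss [-]
2: R B3 → L1 hit [-]
3: R B3 → L1 hit [-]
4: R B0 → L0 miss wb→B2 [-]
5: R B0 → L0 hit [-]
6: W B2 → L0 miss [D]
7: W B2 → L0 hit [D]
8: W B2 → L0 hit [D]
9: R B3 → L1 hit [-]
10: R B0 → L0 miss wb→B2 [-]
11: W B3 → L1 hit [D]
12: W B3 → L1 hit [D]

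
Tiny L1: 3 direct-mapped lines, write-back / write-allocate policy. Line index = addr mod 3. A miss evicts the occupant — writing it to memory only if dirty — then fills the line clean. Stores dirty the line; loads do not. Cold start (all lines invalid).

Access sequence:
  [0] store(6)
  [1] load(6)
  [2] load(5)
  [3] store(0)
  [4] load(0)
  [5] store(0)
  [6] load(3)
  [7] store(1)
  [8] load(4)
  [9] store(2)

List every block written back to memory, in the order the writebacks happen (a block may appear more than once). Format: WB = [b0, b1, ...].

  0 | W B6 → L0 miss [D]
  1 | R B6 → L0 hit [D]
  2 | R B5 → L2 miss [-]
  3 | W B0 → L0 miss wb→B6 [D]
  4 | R B0 → L0 hit [D]
  5 | W B0 → L0 hit [D]
  6 | R B3 → L0 miss wb→B0 [-]
  7 | W B1 → L1 miss [D]
  8 | R B4 → L1 miss wb→B1 [-]
  9 | W B2 → L2 miss [D]

WB = [6, 0, 1]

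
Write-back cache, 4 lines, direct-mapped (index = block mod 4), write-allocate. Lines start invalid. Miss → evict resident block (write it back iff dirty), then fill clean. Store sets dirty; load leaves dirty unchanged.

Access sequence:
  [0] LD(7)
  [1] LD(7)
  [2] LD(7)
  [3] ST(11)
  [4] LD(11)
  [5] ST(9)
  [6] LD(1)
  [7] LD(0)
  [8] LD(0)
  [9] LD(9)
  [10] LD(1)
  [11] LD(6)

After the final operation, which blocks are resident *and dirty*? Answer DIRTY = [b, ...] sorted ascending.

  0 | R B7 → L3 miss [-]
  1 | R B7 → L3 hit [-]
  2 | R B7 → L3 hit [-]
  3 | W B11 → L3 miss [D]
  4 | R B11 → L3 hit [D]
  5 | W B9 → L1 miss [D]
  6 | R B1 → L1 miss wb→B9 [-]
  7 | R B0 → L0 miss [-]
  8 | R B0 → L0 hit [-]
  9 | R B9 → L1 miss [-]
  10 | R B1 → L1 miss [-]
  11 | R B6 → L2 miss [-]

DIRTY = [11]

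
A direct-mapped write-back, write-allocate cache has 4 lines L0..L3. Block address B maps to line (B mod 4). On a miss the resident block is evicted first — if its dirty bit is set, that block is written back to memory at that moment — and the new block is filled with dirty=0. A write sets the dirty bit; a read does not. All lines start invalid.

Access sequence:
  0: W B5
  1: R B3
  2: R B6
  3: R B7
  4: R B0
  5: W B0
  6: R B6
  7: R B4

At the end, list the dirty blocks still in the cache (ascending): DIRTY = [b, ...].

DIRTY = [5]

0: W B5 -> L1 miss  d=D]
1: R B3 -> L3 miss  d=-]
2: R B6 -> L2 miss  d=-]
3: R B7 -> L3 miss  d=-]
4: R B0 -> L0 miss  d=-]
5: W B0 -> L0 hit  d=D]
6: R B6 -> L2 hit  d=-]
7: R B4 -> L0 miss wb->B0  d=-]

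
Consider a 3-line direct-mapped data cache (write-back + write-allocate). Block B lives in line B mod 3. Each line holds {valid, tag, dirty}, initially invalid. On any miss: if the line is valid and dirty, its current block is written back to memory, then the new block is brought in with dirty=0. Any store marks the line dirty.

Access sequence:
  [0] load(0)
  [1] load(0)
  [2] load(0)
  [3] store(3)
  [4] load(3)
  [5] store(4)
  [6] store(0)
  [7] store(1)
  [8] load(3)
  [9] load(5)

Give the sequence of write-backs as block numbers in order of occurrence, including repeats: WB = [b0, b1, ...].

WB = [3, 4, 0]

  0 | R B0 → L0 miss [-]
  1 | R B0 → L0 hit [-]
  2 | R B0 → L0 hit [-]
  3 | W B3 → L0 miss [D]
  4 | R B3 → L0 hit [D]
  5 | W B4 → L1 miss [D]
  6 | W B0 → L0 miss wb→B3 [D]
  7 | W B1 → L1 miss wb→B4 [D]
  8 | R B3 → L0 miss wb→B0 [-]
  9 | R B5 → L2 miss [-]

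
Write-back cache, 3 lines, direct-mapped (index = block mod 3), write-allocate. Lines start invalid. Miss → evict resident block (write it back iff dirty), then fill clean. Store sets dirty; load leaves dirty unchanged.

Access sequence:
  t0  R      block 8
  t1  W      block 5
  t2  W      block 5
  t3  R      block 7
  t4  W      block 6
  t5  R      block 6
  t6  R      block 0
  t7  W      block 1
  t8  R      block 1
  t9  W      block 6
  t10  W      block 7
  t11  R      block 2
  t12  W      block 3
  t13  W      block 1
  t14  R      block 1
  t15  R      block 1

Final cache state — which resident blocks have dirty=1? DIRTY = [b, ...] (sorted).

0: R B8 -> L2 miss  d=-]
1: W B5 -> L2 miss  d=D]
2: W B5 -> L2 hit  d=D]
3: R B7 -> L1 miss  d=-]
4: W B6 -> L0 miss  d=D]
5: R B6 -> L0 hit  d=D]
6: R B0 -> L0 miss wb->B6  d=-]
7: W B1 -> L1 miss  d=D]
8: R B1 -> L1 hit  d=D]
9: W B6 -> L0 miss  d=D]
10: W B7 -> L1 miss wb->B1  d=D]
11: R B2 -> L2 miss wb->B5  d=-]
12: W B3 -> L0 miss wb->B6  d=D]
13: W B1 -> L1 miss wb->B7  d=D]
14: R B1 -> L1 hit  d=D]
15: R B1 -> L1 hit  d=D]

DIRTY = [1, 3]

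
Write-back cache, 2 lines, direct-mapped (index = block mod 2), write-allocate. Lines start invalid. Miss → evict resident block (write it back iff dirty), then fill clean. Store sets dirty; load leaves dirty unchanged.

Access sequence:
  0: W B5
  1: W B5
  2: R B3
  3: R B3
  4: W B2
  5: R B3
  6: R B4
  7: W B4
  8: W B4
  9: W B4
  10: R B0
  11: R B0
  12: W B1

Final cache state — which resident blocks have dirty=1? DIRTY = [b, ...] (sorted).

DIRTY = [1]

0: W B5 -> L1 miss  d=D]
1: W B5 -> L1 hit  d=D]
2: R B3 -> L1 miss wb->B5  d=-]
3: R B3 -> L1 hit  d=-]
4: W B2 -> L0 miss  d=D]
5: R B3 -> L1 hit  d=-]
6: R B4 -> L0 miss wb->B2  d=-]
7: W B4 -> L0 hit  d=D]
8: W B4 -> L0 hit  d=D]
9: W B4 -> L0 hit  d=D]
10: R B0 -> L0 miss wb->B4  d=-]
11: R B0 -> L0 hit  d=-]
12: W B1 -> L1 miss  d=D]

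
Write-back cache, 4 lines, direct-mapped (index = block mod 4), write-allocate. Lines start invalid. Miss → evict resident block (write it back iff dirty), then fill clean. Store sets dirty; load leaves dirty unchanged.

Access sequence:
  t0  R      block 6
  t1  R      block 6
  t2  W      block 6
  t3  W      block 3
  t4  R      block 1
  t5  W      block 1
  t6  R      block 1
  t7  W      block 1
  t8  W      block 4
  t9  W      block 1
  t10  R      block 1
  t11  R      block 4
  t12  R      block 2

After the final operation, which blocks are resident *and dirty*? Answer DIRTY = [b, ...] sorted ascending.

DIRTY = [1, 3, 4]

  0 | R B6 → L2 miss [-]
  1 | R B6 → L2 hit [-]
  2 | W B6 → L2 hit [D]
  3 | W B3 → L3 miss [D]
  4 | R B1 → L1 miss [-]
  5 | W B1 → L1 hit [D]
  6 | R B1 → L1 hit [D]
  7 | W B1 → L1 hit [D]
  8 | W B4 → L0 miss [D]
  9 | W B1 → L1 hit [D]
  10 | R B1 → L1 hit [D]
  11 | R B4 → L0 hit [D]
  12 | R B2 → L2 miss wb→B6 [-]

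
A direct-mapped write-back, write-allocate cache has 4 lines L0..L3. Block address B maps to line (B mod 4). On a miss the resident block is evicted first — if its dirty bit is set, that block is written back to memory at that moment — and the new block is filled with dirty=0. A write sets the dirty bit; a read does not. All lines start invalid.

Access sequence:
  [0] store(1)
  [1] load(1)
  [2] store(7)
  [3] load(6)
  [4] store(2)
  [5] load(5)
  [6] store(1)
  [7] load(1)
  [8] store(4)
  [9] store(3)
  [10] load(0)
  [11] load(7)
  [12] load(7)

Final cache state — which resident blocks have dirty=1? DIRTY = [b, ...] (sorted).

DIRTY = [1, 2]

0: W B1 -> L1 miss  d=D]
1: R B1 -> L1 hit  d=D]
2: W B7 -> L3 miss  d=D]
3: R B6 -> L2 miss  d=-]
4: W B2 -> L2 miss  d=D]
5: R B5 -> L1 miss wb->B1  d=-]
6: W B1 -> L1 miss  d=D]
7: R B1 -> L1 hit  d=D]
8: W B4 -> L0 miss  d=D]
9: W B3 -> L3 miss wb->B7  d=D]
10: R B0 -> L0 miss wb->B4  d=-]
11: R B7 -> L3 miss wb->B3  d=-]
12: R B7 -> L3 hit  d=-]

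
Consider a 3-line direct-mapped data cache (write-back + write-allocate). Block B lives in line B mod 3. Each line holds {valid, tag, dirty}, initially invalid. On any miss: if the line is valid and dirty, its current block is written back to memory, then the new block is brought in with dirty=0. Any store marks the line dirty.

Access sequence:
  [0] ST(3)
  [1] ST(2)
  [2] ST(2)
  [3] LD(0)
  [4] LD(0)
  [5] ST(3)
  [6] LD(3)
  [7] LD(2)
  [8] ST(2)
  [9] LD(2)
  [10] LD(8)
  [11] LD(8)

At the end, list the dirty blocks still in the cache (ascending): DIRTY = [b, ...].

DIRTY = [3]

0: W B3 → L0 miss [D]
1: W B2 → L2 miss [D]
2: W B2 → L2 hit [D]
3: R B0 → L0 miss wb→B3 [-]
4: R B0 → L0 hit [-]
5: W B3 → L0 miss [D]
6: R B3 → L0 hit [D]
7: R B2 → L2 hit [D]
8: W B2 → L2 hit [D]
9: R B2 → L2 hit [D]
10: R B8 → L2 miss wb→B2 [-]
11: R B8 → L2 hit [-]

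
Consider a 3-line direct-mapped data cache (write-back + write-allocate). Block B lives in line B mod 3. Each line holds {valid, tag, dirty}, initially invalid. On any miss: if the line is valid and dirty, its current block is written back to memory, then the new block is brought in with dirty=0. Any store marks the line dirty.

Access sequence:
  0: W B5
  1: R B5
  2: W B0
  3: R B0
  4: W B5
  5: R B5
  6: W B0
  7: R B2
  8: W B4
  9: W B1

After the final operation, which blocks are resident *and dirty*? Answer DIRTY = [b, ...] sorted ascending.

DIRTY = [0, 1]

  0 | W B5 → L2 miss [D]
  1 | R B5 → L2 hit [D]
  2 | W B0 → L0 miss [D]
  3 | R B0 → L0 hit [D]
  4 | W B5 → L2 hit [D]
  5 | R B5 → L2 hit [D]
  6 | W B0 → L0 hit [D]
  7 | R B2 → L2 miss wb→B5 [-]
  8 | W B4 → L1 miss [D]
  9 | W B1 → L1 miss wb→B4 [D]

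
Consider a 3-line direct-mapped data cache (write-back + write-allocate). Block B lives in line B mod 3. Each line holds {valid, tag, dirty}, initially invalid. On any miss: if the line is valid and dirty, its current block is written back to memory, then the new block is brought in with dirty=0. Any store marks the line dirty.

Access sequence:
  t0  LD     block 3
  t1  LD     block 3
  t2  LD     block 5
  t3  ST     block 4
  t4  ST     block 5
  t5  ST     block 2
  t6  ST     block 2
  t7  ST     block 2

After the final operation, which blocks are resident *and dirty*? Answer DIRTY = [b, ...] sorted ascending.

DIRTY = [2, 4]

0: R B3 → L0 miss [-]
1: R B3 → L0 hit [-]
2: R B5 → L2 miss [-]
3: W B4 → L1 miss [D]
4: W B5 → L2 hit [D]
5: W B2 → L2 miss wb→B5 [D]
6: W B2 → L2 hit [D]
7: W B2 → L2 hit [D]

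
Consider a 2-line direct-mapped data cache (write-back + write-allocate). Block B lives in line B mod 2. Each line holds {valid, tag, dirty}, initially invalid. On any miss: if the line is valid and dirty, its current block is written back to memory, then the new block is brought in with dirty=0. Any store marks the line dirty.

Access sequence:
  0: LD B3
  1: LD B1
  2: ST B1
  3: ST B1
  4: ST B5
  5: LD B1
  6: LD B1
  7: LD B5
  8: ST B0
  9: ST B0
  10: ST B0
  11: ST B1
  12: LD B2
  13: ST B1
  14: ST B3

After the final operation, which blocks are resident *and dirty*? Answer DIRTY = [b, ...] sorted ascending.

0: R B3 → L1 miss [-]
1: R B1 → L1 miss [-]
2: W B1 → L1 hit [D]
3: W B1 → L1 hit [D]
4: W B5 → L1 miss wb→B1 [D]
5: R B1 → L1 miss wb→B5 [-]
6: R B1 → L1 hit [-]
7: R B5 → L1 miss [-]
8: W B0 → L0 miss [D]
9: W B0 → L0 hit [D]
10: W B0 → L0 hit [D]
11: W B1 → L1 miss [D]
12: R B2 → L0 miss wb→B0 [-]
13: W B1 → L1 hit [D]
14: W B3 → L1 miss wb→B1 [D]

DIRTY = [3]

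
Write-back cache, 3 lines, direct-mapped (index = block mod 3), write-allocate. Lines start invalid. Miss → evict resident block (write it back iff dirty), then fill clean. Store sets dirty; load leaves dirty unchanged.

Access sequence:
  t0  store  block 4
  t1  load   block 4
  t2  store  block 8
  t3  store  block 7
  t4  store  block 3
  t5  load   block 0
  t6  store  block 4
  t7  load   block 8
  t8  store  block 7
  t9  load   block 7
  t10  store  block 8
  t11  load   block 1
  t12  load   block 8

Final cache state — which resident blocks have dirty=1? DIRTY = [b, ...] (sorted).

0: W B4 -> L1 miss  d=D]
1: R B4 -> L1 hit  d=D]
2: W B8 -> L2 miss  d=D]
3: W B7 -> L1 miss wb->B4  d=D]
4: W B3 -> L0 miss  d=D]
5: R B0 -> L0 miss wb->B3  d=-]
6: W B4 -> L1 miss wb->B7  d=D]
7: R B8 -> L2 hit  d=D]
8: W B7 -> L1 miss wb->B4  d=D]
9: R B7 -> L1 hit  d=D]
10: W B8 -> L2 hit  d=D]
11: R B1 -> L1 miss wb->B7  d=-]
12: R B8 -> L2 hit  d=D]

DIRTY = [8]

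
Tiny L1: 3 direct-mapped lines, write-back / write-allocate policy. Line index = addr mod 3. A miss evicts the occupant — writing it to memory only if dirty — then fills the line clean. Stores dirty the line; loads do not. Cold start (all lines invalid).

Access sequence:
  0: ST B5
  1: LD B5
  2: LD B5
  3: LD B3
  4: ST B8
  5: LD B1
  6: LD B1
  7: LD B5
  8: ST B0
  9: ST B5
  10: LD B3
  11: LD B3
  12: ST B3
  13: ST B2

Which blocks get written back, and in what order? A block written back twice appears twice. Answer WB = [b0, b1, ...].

0: W B5 → L2 miss [D]
1: R B5 → L2 hit [D]
2: R B5 → L2 hit [D]
3: R B3 → L0 miss [-]
4: W B8 → L2 miss wb→B5 [D]
5: R B1 → L1 miss [-]
6: R B1 → L1 hit [-]
7: R B5 → L2 miss wb→B8 [-]
8: W B0 → L0 miss [D]
9: W B5 → L2 hit [D]
10: R B3 → L0 miss wb→B0 [-]
11: R B3 → L0 hit [-]
12: W B3 → L0 hit [D]
13: W B2 → L2 miss wb→B5 [D]

WB = [5, 8, 0, 5]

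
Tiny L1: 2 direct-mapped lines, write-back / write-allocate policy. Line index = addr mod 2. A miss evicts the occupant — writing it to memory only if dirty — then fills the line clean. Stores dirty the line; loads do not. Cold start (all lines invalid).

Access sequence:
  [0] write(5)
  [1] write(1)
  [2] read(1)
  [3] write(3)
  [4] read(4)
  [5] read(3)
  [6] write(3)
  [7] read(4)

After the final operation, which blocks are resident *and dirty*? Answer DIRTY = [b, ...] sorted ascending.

  0 | W B5 → L1 miss [D]
  1 | W B1 → L1 miss wb→B5 [D]
  2 | R B1 → L1 hit [D]
  3 | W B3 → L1 miss wb→B1 [D]
  4 | R B4 → L0 miss [-]
  5 | R B3 → L1 hit [D]
  6 | W B3 → L1 hit [D]
  7 | R B4 → L0 hit [-]

DIRTY = [3]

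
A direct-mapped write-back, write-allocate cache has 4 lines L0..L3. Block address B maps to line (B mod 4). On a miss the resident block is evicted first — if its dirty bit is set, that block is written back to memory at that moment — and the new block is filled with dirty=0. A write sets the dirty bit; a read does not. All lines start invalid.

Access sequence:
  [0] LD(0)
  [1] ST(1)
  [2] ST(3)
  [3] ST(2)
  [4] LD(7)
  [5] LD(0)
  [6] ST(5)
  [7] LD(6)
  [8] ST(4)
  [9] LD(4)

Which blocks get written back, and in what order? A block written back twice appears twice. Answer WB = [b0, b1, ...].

WB = [3, 1, 2]

  0 | R B0 → L0 miss [-]
  1 | W B1 → L1 miss [D]
  2 | W B3 → L3 miss [D]
  3 | W B2 → L2 miss [D]
  4 | R B7 → L3 miss wb→B3 [-]
  5 | R B0 → L0 hit [-]
  6 | W B5 → L1 miss wb→B1 [D]
  7 | R B6 → L2 miss wb→B2 [-]
  8 | W B4 → L0 miss [D]
  9 | R B4 → L0 hit [D]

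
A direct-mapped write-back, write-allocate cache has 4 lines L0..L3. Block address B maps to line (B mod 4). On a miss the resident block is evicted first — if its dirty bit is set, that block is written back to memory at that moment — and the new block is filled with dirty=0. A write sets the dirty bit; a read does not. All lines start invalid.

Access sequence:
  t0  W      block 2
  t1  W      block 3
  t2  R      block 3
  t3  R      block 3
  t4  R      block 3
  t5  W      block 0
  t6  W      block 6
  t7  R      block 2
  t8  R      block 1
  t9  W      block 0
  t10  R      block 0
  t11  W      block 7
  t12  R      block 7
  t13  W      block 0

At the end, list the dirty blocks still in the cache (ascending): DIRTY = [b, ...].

DIRTY = [0, 7]

  0 | W B2 → L2 miss [D]
  1 | W B3 → L3 miss [D]
  2 | R B3 → L3 hit [D]
  3 | R B3 → L3 hit [D]
  4 | R B3 → L3 hit [D]
  5 | W B0 → L0 miss [D]
  6 | W B6 → L2 miss wb→B2 [D]
  7 | R B2 → L2 miss wb→B6 [-]
  8 | R B1 → L1 miss [-]
  9 | W B0 → L0 hit [D]
  10 | R B0 → L0 hit [D]
  11 | W B7 → L3 miss wb→B3 [D]
  12 | R B7 → L3 hit [D]
  13 | W B0 → L0 hit [D]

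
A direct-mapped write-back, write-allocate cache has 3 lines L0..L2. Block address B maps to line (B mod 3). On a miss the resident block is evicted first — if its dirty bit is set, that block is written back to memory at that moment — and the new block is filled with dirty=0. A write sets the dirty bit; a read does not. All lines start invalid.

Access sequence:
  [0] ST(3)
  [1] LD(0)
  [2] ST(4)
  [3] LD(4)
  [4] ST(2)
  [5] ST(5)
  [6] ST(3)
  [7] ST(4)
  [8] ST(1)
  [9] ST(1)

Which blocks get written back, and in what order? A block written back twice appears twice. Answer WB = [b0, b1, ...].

  0 | W B3 → L0 miss [D]
  1 | R B0 → L0 miss wb→B3 [-]
  2 | W B4 → L1 miss [D]
  3 | R B4 → L1 hit [D]
  4 | W B2 → L2 miss [D]
  5 | W B5 → L2 miss wb→B2 [D]
  6 | W B3 → L0 miss [D]
  7 | W B4 → L1 hit [D]
  8 | W B1 → L1 miss wb→B4 [D]
  9 | W B1 → L1 hit [D]

WB = [3, 2, 4]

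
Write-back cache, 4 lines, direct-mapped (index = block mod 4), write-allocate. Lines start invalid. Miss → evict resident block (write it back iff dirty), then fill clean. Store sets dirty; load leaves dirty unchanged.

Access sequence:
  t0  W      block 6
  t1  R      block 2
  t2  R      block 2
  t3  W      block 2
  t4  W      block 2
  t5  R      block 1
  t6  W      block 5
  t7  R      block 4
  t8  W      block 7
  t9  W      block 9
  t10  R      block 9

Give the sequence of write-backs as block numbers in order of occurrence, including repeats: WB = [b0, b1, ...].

WB = [6, 5]

0: W B6 → L2 miss [D]
1: R B2 → L2 miss wb→B6 [-]
2: R B2 → L2 hit [-]
3: W B2 → L2 hit [D]
4: W B2 → L2 hit [D]
5: R B1 → L1 miss [-]
6: W B5 → L1 miss [D]
7: R B4 → L0 miss [-]
8: W B7 → L3 miss [D]
9: W B9 → L1 miss wb→B5 [D]
10: R B9 → L1 hit [D]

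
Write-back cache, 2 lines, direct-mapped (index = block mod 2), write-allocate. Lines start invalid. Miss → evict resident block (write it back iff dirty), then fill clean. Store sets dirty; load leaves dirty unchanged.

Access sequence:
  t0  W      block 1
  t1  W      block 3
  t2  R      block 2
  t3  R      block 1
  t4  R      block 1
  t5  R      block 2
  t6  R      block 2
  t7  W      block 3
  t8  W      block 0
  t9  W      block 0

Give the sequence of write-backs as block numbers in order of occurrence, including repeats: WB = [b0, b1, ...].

  0 | W B1 → L1 miss [D]
  1 | W B3 → L1 miss wb→B1 [D]
  2 | R B2 → L0 miss [-]
  3 | R B1 → L1 miss wb→B3 [-]
  4 | R B1 → L1 hit [-]
  5 | R B2 → L0 hit [-]
  6 | R B2 → L0 hit [-]
  7 | W B3 → L1 miss [D]
  8 | W B0 → L0 miss [D]
  9 | W B0 → L0 hit [D]

WB = [1, 3]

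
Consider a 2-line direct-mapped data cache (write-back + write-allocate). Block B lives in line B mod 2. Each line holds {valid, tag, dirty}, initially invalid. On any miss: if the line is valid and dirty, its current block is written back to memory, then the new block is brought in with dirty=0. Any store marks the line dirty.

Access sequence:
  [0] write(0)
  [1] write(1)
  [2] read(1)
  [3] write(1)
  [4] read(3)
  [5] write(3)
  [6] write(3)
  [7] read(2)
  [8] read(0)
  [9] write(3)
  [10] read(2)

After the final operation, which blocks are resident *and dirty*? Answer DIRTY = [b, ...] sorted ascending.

DIRTY = [3]

0: W B0 -> L0 miss  d=D]
1: W B1 -> L1 miss  d=D]
2: R B1 -> L1 hit  d=D]
3: W B1 -> L1 hit  d=D]
4: R B3 -> L1 miss wb->B1  d=-]
5: W B3 -> L1 hit  d=D]
6: W B3 -> L1 hit  d=D]
7: R B2 -> L0 miss wb->B0  d=-]
8: R B0 -> L0 miss  d=-]
9: W B3 -> L1 hit  d=D]
10: R B2 -> L0 miss  d=-]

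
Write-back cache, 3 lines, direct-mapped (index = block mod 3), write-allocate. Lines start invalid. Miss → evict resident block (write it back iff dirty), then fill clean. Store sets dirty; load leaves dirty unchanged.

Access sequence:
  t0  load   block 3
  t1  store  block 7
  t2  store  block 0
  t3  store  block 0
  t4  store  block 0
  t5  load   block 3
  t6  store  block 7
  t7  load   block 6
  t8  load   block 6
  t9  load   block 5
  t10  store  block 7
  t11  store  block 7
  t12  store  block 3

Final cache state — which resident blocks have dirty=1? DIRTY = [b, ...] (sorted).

DIRTY = [3, 7]

0: R B3 -> L0 miss  d=-]
1: W B7 -> L1 miss  d=D]
2: W B0 -> L0 miss  d=D]
3: W B0 -> L0 hit  d=D]
4: W B0 -> L0 hit  d=D]
5: R B3 -> L0 miss wb->B0  d=-]
6: W B7 -> L1 hit  d=D]
7: R B6 -> L0 miss  d=-]
8: R B6 -> L0 hit  d=-]
9: R B5 -> L2 miss  d=-]
10: W B7 -> L1 hit  d=D]
11: W B7 -> L1 hit  d=D]
12: W B3 -> L0 miss  d=D]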